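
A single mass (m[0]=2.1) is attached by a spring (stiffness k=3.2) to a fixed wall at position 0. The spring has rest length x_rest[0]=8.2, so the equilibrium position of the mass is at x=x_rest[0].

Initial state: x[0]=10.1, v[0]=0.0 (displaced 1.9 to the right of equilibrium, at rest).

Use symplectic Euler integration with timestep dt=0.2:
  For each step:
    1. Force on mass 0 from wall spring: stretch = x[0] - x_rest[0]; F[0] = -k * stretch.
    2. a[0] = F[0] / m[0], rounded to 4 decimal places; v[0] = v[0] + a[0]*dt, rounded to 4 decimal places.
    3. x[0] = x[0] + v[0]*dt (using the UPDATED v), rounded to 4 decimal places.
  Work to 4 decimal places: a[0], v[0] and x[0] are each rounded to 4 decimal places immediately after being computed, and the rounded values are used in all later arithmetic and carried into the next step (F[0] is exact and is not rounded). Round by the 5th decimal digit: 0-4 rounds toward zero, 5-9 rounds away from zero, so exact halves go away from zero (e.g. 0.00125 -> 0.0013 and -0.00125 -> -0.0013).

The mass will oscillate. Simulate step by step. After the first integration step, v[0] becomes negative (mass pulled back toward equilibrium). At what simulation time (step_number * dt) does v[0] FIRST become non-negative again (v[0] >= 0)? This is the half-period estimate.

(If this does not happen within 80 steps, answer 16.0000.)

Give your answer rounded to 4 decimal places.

Answer: 2.6000

Derivation:
Step 0: x=[10.1000] v=[0.0000]
Step 1: x=[9.9842] v=[-0.5790]
Step 2: x=[9.7596] v=[-1.1228]
Step 3: x=[9.4400] v=[-1.5981]
Step 4: x=[9.0448] v=[-1.9760]
Step 5: x=[8.5981] v=[-2.2335]
Step 6: x=[8.1271] v=[-2.3548]
Step 7: x=[7.6606] v=[-2.3326]
Step 8: x=[7.2270] v=[-2.1682]
Step 9: x=[6.8527] v=[-1.8717]
Step 10: x=[6.5605] v=[-1.4611]
Step 11: x=[6.3682] v=[-0.9614]
Step 12: x=[6.2876] v=[-0.4031]
Step 13: x=[6.3235] v=[0.1797]
First v>=0 after going negative at step 13, time=2.6000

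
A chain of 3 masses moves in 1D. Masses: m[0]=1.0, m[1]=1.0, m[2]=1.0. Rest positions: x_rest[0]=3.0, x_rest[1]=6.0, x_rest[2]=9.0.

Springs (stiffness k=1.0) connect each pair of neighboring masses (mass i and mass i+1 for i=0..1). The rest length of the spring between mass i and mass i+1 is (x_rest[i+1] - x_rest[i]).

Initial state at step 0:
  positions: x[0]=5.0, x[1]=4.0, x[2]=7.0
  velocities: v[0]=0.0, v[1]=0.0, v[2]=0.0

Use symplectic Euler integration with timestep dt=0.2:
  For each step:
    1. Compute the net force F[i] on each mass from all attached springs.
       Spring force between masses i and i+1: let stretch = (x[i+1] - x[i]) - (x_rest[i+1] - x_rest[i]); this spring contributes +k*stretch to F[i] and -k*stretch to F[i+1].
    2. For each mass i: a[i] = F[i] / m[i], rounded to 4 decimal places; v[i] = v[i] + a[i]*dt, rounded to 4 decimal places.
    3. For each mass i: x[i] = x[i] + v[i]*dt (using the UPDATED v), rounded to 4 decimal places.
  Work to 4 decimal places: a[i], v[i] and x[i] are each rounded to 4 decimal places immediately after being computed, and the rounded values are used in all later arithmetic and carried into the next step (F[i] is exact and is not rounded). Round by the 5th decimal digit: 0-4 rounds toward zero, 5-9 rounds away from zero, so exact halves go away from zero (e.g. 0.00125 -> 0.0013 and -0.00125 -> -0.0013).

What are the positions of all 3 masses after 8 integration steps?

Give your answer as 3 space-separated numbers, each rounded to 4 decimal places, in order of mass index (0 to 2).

Answer: 1.4029 6.6647 7.9324

Derivation:
Step 0: x=[5.0000 4.0000 7.0000] v=[0.0000 0.0000 0.0000]
Step 1: x=[4.8400 4.1600 7.0000] v=[-0.8000 0.8000 0.0000]
Step 2: x=[4.5328 4.4608 7.0064] v=[-1.5360 1.5040 0.0320]
Step 3: x=[4.1027 4.8663 7.0310] v=[-2.1504 2.0275 0.1229]
Step 4: x=[3.5832 5.3278 7.0890] v=[-2.5977 2.3077 0.2900]
Step 5: x=[3.0134 5.7900 7.1966] v=[-2.8488 2.3110 0.5378]
Step 6: x=[2.4347 6.1974 7.3679] v=[-2.8935 2.0370 0.8565]
Step 7: x=[1.8865 6.5011 7.6124] v=[-2.7410 1.5186 1.2224]
Step 8: x=[1.4029 6.6647 7.9324] v=[-2.4181 0.8179 1.6001]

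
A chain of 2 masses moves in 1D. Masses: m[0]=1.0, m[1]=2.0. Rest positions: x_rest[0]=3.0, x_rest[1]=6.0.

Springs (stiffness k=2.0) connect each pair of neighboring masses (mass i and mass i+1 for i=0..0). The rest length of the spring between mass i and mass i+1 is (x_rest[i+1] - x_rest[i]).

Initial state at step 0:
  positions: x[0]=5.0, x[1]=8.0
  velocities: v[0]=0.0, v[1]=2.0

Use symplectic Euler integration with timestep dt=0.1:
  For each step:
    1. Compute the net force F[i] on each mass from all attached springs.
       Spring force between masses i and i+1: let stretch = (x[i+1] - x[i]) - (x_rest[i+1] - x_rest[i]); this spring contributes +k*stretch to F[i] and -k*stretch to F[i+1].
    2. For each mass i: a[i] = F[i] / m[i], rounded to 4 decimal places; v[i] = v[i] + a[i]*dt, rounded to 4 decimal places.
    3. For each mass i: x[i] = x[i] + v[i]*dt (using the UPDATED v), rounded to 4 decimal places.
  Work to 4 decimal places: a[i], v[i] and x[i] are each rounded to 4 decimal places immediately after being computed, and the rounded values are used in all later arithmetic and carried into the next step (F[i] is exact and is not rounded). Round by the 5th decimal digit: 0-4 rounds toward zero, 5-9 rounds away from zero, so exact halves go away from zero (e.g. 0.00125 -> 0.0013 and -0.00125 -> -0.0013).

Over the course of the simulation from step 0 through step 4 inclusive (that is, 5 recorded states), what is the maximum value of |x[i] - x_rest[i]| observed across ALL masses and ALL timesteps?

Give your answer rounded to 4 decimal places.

Answer: 2.7804

Derivation:
Step 0: x=[5.0000 8.0000] v=[0.0000 2.0000]
Step 1: x=[5.0000 8.2000] v=[0.0000 2.0000]
Step 2: x=[5.0040 8.3980] v=[0.0400 1.9800]
Step 3: x=[5.0159 8.5921] v=[0.1188 1.9406]
Step 4: x=[5.0393 8.7804] v=[0.2340 1.8830]
Max displacement = 2.7804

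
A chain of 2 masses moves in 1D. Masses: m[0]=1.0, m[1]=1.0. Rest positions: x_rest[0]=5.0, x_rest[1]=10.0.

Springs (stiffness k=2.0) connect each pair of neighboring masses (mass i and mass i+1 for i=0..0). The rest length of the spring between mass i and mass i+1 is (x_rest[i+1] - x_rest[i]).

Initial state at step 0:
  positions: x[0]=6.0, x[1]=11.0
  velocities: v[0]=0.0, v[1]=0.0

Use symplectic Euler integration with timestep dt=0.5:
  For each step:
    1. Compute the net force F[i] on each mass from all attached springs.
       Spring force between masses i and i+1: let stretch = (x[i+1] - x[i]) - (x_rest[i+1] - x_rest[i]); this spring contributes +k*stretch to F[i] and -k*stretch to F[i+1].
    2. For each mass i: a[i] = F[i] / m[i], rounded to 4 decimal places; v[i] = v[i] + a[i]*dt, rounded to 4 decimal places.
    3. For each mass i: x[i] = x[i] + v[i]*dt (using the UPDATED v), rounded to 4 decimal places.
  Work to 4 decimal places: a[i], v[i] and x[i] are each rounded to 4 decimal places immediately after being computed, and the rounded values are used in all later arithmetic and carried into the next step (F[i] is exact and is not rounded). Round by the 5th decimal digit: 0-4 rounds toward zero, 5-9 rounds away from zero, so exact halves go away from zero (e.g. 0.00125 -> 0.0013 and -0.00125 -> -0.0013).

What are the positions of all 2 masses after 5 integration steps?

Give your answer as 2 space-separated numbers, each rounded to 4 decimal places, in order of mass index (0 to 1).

Step 0: x=[6.0000 11.0000] v=[0.0000 0.0000]
Step 1: x=[6.0000 11.0000] v=[0.0000 0.0000]
Step 2: x=[6.0000 11.0000] v=[0.0000 0.0000]
Step 3: x=[6.0000 11.0000] v=[0.0000 0.0000]
Step 4: x=[6.0000 11.0000] v=[0.0000 0.0000]
Step 5: x=[6.0000 11.0000] v=[0.0000 0.0000]

Answer: 6.0000 11.0000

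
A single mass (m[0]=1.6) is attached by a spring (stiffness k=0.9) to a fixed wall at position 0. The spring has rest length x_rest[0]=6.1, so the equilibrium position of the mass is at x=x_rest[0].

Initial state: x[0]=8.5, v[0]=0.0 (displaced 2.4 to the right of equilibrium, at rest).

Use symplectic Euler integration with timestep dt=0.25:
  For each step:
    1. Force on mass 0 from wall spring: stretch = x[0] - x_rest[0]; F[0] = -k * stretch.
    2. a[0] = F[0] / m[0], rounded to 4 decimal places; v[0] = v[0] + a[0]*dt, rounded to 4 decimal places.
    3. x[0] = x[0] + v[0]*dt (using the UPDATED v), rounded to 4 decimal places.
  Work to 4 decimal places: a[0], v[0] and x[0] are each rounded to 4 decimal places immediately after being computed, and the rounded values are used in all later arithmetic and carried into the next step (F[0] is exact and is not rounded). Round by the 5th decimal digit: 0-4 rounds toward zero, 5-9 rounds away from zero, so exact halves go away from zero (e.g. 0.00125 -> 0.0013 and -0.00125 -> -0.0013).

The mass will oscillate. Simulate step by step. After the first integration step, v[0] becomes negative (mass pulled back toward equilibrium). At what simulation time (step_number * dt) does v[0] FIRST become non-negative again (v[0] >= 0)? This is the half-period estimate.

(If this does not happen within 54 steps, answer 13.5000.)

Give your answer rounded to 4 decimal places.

Step 0: x=[8.5000] v=[0.0000]
Step 1: x=[8.4156] v=[-0.3375]
Step 2: x=[8.2498] v=[-0.6631]
Step 3: x=[8.0085] v=[-0.9654]
Step 4: x=[7.7001] v=[-1.2338]
Step 5: x=[7.3354] v=[-1.4588]
Step 6: x=[6.9273] v=[-1.6325]
Step 7: x=[6.4901] v=[-1.7489]
Step 8: x=[6.0392] v=[-1.8038]
Step 9: x=[5.5904] v=[-1.7953]
Step 10: x=[5.1595] v=[-1.7236]
Step 11: x=[4.7617] v=[-1.5914]
Step 12: x=[4.4109] v=[-1.4032]
Step 13: x=[4.1195] v=[-1.1657]
Step 14: x=[3.8977] v=[-0.8872]
Step 15: x=[3.7533] v=[-0.5775]
Step 16: x=[3.6914] v=[-0.2475]
Step 17: x=[3.7142] v=[0.0912]
First v>=0 after going negative at step 17, time=4.2500

Answer: 4.2500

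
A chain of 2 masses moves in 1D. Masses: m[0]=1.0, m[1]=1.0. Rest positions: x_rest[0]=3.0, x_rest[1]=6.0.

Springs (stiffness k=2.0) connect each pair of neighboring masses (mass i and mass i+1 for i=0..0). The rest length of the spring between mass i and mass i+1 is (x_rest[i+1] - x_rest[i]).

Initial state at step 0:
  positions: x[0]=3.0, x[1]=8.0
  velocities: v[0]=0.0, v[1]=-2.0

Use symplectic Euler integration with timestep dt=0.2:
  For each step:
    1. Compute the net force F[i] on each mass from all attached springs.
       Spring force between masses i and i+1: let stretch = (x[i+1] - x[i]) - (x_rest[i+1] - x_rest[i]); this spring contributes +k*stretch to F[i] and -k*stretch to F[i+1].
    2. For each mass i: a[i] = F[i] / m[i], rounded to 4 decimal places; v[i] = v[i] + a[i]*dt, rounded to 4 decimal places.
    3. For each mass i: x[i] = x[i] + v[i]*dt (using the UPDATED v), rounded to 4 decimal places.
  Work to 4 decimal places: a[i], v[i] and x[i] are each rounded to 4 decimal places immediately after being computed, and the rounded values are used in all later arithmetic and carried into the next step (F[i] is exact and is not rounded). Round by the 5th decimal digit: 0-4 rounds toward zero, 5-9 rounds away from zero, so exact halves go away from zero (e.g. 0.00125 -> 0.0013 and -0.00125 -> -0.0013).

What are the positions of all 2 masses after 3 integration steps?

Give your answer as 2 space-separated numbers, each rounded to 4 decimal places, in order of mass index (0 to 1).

Answer: 3.7132 6.0868

Derivation:
Step 0: x=[3.0000 8.0000] v=[0.0000 -2.0000]
Step 1: x=[3.1600 7.4400] v=[0.8000 -2.8000]
Step 2: x=[3.4224 6.7776] v=[1.3120 -3.3120]
Step 3: x=[3.7132 6.0868] v=[1.4541 -3.4541]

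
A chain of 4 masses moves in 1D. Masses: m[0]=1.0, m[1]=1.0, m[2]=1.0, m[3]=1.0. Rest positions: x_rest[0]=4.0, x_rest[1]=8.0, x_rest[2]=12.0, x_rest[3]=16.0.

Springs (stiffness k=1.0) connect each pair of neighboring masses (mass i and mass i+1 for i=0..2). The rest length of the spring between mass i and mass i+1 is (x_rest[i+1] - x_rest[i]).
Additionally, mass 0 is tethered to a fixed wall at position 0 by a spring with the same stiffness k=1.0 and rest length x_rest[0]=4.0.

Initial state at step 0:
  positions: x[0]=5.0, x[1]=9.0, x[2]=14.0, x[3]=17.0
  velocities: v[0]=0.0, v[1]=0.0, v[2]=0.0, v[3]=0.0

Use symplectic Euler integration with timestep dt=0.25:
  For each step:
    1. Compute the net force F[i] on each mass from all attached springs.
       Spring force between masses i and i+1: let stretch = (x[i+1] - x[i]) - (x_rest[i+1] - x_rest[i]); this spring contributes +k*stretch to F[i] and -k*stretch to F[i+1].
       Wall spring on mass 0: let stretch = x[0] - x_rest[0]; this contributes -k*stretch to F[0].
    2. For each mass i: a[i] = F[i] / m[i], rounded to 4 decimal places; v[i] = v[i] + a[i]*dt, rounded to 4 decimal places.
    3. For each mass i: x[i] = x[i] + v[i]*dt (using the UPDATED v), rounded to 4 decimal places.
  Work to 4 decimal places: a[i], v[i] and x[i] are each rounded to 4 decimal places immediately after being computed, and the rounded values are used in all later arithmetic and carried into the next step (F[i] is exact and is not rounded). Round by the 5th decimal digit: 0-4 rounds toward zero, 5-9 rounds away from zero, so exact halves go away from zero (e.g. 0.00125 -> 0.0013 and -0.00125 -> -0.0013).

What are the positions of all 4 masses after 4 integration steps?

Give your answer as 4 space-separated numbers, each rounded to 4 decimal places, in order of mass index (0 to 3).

Step 0: x=[5.0000 9.0000 14.0000 17.0000] v=[0.0000 0.0000 0.0000 0.0000]
Step 1: x=[4.9375 9.0625 13.8750 17.0625] v=[-0.2500 0.2500 -0.5000 0.2500]
Step 2: x=[4.8242 9.1680 13.6484 17.1758] v=[-0.4531 0.4219 -0.9063 0.4531]
Step 3: x=[4.6809 9.2820 13.3623 17.3186] v=[-0.5732 0.4561 -1.1446 0.5713]
Step 4: x=[4.5326 9.3635 13.0684 17.4642] v=[-0.5932 0.3259 -1.1756 0.5822]

Answer: 4.5326 9.3635 13.0684 17.4642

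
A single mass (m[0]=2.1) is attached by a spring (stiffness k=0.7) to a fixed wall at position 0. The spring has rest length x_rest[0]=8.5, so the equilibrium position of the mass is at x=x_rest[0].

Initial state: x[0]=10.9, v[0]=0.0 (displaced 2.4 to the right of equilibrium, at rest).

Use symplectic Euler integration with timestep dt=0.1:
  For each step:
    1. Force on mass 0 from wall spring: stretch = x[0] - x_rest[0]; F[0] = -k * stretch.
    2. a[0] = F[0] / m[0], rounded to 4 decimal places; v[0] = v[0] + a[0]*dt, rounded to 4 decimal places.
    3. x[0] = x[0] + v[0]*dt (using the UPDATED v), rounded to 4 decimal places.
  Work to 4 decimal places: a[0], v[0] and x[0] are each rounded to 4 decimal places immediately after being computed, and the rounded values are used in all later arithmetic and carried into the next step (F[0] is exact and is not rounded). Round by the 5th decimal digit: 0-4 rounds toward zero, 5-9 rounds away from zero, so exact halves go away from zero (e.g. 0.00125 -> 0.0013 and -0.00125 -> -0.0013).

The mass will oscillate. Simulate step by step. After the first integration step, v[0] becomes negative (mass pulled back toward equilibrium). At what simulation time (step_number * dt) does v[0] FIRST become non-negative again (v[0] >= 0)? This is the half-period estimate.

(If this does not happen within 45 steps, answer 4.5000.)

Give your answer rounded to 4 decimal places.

Step 0: x=[10.9000] v=[0.0000]
Step 1: x=[10.8920] v=[-0.0800]
Step 2: x=[10.8760] v=[-0.1597]
Step 3: x=[10.8521] v=[-0.2389]
Step 4: x=[10.8204] v=[-0.3173]
Step 5: x=[10.7809] v=[-0.3947]
Step 6: x=[10.7338] v=[-0.4707]
Step 7: x=[10.6793] v=[-0.5452]
Step 8: x=[10.6175] v=[-0.6178]
Step 9: x=[10.5487] v=[-0.6884]
Step 10: x=[10.4730] v=[-0.7567]
Step 11: x=[10.3908] v=[-0.8225]
Step 12: x=[10.3023] v=[-0.8855]
Step 13: x=[10.2077] v=[-0.9456]
Step 14: x=[10.1075] v=[-1.0025]
Step 15: x=[10.0019] v=[-1.0561]
Step 16: x=[9.8913] v=[-1.1062]
Step 17: x=[9.7760] v=[-1.1526]
Step 18: x=[9.6565] v=[-1.1951]
Step 19: x=[9.5331] v=[-1.2337]
Step 20: x=[9.4063] v=[-1.2681]
Step 21: x=[9.2765] v=[-1.2983]
Step 22: x=[9.1441] v=[-1.3242]
Step 23: x=[9.0095] v=[-1.3457]
Step 24: x=[8.8732] v=[-1.3627]
Step 25: x=[8.7357] v=[-1.3751]
Step 26: x=[8.5974] v=[-1.3830]
Step 27: x=[8.4588] v=[-1.3863]
Step 28: x=[8.3203] v=[-1.3849]
Step 29: x=[8.1824] v=[-1.3789]
Step 30: x=[8.0456] v=[-1.3683]
Step 31: x=[7.9103] v=[-1.3532]
Step 32: x=[7.7770] v=[-1.3335]
Step 33: x=[7.6461] v=[-1.3094]
Step 34: x=[7.5180] v=[-1.2809]
Step 35: x=[7.3932] v=[-1.2482]
Step 36: x=[7.2721] v=[-1.2113]
Step 37: x=[7.1551] v=[-1.1704]
Step 38: x=[7.0425] v=[-1.1256]
Step 39: x=[6.9348] v=[-1.0770]
Step 40: x=[6.8323] v=[-1.0248]
Step 41: x=[6.7354] v=[-0.9692]
Step 42: x=[6.6444] v=[-0.9104]
Step 43: x=[6.5595] v=[-0.8486]
Step 44: x=[6.4811] v=[-0.7839]
Step 45: x=[6.4094] v=[-0.7166]
v[0] did not become non-negative within 45 steps; using fallback time=4.5000

Answer: 4.5000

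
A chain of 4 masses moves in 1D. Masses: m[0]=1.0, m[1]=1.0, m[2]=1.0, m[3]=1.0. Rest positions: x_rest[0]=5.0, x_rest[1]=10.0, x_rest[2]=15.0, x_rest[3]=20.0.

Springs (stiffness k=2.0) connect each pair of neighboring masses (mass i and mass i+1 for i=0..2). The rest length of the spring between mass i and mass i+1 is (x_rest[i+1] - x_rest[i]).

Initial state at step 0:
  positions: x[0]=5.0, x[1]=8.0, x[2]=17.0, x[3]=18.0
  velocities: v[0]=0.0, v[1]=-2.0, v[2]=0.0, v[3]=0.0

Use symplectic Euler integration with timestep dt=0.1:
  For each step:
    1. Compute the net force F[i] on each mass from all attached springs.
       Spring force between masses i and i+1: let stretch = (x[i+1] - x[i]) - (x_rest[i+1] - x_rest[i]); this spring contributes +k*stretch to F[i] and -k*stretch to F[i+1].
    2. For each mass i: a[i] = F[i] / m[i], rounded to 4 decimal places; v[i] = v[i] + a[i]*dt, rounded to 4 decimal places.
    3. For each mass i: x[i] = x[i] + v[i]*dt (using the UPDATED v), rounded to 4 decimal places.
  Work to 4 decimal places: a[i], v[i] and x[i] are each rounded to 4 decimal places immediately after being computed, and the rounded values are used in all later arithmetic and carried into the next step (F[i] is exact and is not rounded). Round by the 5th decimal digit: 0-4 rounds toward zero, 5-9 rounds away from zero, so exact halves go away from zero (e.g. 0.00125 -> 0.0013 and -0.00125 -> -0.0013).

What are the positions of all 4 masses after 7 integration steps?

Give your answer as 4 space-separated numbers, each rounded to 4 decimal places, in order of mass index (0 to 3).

Answer: 4.0402 9.3662 13.5068 19.6866

Derivation:
Step 0: x=[5.0000 8.0000 17.0000 18.0000] v=[0.0000 -2.0000 0.0000 0.0000]
Step 1: x=[4.9600 7.9200 16.8400 18.0800] v=[-0.4000 -0.8000 -1.6000 0.8000]
Step 2: x=[4.8792 7.9592 16.5264 18.2352] v=[-0.8080 0.3920 -3.1360 1.5520]
Step 3: x=[4.7600 8.1081 16.0756 18.4562] v=[-1.1920 1.4894 -4.5077 2.2102]
Step 4: x=[4.6078 8.3494 15.5131 18.7296] v=[-1.5224 2.4133 -5.6251 2.7341]
Step 5: x=[4.4304 8.6592 14.8717 19.0387] v=[-1.7741 3.0977 -6.4145 3.0908]
Step 6: x=[4.2376 9.0086 14.1893 19.3644] v=[-1.9283 3.4944 -6.8236 3.2574]
Step 7: x=[4.0402 9.3662 13.5068 19.6866] v=[-1.9741 3.5763 -6.8247 3.2224]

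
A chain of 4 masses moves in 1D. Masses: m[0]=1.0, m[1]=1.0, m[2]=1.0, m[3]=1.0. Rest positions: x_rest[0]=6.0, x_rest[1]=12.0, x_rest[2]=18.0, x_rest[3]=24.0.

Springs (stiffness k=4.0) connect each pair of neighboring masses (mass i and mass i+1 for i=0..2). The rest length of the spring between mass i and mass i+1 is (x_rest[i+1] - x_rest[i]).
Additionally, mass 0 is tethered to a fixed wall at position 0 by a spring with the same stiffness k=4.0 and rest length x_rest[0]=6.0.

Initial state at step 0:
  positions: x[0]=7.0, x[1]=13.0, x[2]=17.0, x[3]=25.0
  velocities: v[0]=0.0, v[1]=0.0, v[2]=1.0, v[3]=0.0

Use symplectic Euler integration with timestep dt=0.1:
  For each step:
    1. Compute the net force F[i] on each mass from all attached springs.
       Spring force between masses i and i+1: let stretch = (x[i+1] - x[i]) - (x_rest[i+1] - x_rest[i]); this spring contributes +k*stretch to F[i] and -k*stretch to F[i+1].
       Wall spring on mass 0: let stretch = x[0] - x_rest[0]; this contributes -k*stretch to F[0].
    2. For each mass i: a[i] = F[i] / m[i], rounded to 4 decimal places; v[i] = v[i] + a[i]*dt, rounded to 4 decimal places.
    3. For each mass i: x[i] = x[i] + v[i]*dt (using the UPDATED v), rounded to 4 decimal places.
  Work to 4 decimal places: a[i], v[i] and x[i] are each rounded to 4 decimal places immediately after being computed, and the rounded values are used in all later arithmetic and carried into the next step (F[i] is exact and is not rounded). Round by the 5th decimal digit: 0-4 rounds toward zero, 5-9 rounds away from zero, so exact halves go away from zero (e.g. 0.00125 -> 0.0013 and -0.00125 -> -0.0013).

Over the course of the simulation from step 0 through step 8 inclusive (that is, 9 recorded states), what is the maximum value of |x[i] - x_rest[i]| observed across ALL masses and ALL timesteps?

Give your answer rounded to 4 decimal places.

Step 0: x=[7.0000 13.0000 17.0000 25.0000] v=[0.0000 0.0000 1.0000 0.0000]
Step 1: x=[6.9600 12.9200 17.2600 24.9200] v=[-0.4000 -0.8000 2.6000 -0.8000]
Step 2: x=[6.8800 12.7752 17.6528 24.7736] v=[-0.8000 -1.4480 3.9280 -1.4640]
Step 3: x=[6.7606 12.5897 18.1353 24.5824] v=[-1.1939 -1.8550 4.8253 -1.9123]
Step 4: x=[6.6040 12.3929 18.6539 24.3733] v=[-1.5665 -1.9684 5.1859 -2.0911]
Step 5: x=[6.4148 12.2149 19.1508 24.1754] v=[-1.8925 -1.7796 4.9693 -1.9789]
Step 6: x=[6.2010 12.0824 19.5713 24.0165] v=[-2.1384 -1.3253 4.2048 -1.5887]
Step 7: x=[5.9744 12.0142 19.8700 23.9198] v=[-2.2662 -0.6823 2.9873 -0.9668]
Step 8: x=[5.7504 12.0186 20.0165 23.9011] v=[-2.2400 0.0441 1.4649 -0.1867]
Max displacement = 2.0165

Answer: 2.0165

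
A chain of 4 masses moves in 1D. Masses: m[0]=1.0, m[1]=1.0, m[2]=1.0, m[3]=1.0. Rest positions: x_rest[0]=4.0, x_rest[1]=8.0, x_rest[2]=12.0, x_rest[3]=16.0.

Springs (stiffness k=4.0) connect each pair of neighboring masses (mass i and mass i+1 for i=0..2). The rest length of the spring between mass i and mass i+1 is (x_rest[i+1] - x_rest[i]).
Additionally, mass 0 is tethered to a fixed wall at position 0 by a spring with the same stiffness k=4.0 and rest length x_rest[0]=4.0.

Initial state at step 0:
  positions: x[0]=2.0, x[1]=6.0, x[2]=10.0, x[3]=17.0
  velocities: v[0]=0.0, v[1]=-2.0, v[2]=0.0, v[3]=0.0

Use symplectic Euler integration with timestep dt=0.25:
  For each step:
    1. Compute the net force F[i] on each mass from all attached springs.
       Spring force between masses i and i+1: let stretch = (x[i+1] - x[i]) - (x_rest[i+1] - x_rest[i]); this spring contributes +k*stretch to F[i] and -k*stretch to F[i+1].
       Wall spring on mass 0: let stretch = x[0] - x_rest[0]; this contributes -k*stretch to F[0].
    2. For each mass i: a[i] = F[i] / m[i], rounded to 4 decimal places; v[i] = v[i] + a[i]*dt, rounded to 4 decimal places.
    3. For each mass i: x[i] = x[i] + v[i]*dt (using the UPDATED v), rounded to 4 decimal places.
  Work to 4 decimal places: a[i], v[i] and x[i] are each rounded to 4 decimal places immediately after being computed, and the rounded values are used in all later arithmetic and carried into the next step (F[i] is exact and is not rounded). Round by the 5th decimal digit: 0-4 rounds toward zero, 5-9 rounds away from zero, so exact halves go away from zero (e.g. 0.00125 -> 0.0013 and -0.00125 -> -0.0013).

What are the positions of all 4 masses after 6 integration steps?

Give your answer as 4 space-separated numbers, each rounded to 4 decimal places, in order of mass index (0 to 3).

Step 0: x=[2.0000 6.0000 10.0000 17.0000] v=[0.0000 -2.0000 0.0000 0.0000]
Step 1: x=[2.5000 5.5000 10.7500 16.2500] v=[2.0000 -2.0000 3.0000 -3.0000]
Step 2: x=[3.1250 5.5625 11.5625 15.1250] v=[2.5000 0.2500 3.2500 -4.5000]
Step 3: x=[3.5781 6.5156 11.7656 14.1094] v=[1.8125 3.8125 0.8125 -4.0625]
Step 4: x=[3.8711 8.0469 11.2422 13.5078] v=[1.1719 6.1250 -2.0937 -2.4063]
Step 5: x=[4.2403 9.3330 10.4864 13.3398] v=[1.4766 5.1445 -3.0234 -0.6719]
Step 6: x=[4.8226 9.6343 10.1556 13.4585] v=[2.3290 1.2052 -1.3234 0.4747]

Answer: 4.8226 9.6343 10.1556 13.4585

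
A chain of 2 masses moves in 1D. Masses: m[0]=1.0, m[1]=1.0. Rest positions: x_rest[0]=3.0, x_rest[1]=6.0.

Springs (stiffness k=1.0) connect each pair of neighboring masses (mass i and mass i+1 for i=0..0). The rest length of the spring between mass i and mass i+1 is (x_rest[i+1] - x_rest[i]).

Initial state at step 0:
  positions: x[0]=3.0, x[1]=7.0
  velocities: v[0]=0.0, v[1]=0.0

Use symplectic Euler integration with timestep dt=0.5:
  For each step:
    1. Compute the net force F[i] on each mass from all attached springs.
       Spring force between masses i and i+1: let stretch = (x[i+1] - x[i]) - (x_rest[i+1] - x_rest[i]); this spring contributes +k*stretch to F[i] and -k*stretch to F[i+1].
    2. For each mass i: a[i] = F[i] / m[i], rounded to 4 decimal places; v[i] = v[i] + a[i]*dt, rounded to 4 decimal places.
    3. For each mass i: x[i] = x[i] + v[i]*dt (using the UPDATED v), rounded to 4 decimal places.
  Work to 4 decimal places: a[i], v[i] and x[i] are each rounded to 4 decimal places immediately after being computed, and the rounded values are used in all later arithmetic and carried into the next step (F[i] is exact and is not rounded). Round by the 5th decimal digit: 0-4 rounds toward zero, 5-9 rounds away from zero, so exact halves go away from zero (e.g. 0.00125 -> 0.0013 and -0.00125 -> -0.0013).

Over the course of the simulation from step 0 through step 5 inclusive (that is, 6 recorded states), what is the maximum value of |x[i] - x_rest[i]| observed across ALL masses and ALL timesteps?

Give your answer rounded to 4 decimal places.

Answer: 1.0313

Derivation:
Step 0: x=[3.0000 7.0000] v=[0.0000 0.0000]
Step 1: x=[3.2500 6.7500] v=[0.5000 -0.5000]
Step 2: x=[3.6250 6.3750] v=[0.7500 -0.7500]
Step 3: x=[3.9375 6.0625] v=[0.6250 -0.6250]
Step 4: x=[4.0313 5.9688] v=[0.1875 -0.1875]
Step 5: x=[3.8594 6.1407] v=[-0.3438 0.3438]
Max displacement = 1.0313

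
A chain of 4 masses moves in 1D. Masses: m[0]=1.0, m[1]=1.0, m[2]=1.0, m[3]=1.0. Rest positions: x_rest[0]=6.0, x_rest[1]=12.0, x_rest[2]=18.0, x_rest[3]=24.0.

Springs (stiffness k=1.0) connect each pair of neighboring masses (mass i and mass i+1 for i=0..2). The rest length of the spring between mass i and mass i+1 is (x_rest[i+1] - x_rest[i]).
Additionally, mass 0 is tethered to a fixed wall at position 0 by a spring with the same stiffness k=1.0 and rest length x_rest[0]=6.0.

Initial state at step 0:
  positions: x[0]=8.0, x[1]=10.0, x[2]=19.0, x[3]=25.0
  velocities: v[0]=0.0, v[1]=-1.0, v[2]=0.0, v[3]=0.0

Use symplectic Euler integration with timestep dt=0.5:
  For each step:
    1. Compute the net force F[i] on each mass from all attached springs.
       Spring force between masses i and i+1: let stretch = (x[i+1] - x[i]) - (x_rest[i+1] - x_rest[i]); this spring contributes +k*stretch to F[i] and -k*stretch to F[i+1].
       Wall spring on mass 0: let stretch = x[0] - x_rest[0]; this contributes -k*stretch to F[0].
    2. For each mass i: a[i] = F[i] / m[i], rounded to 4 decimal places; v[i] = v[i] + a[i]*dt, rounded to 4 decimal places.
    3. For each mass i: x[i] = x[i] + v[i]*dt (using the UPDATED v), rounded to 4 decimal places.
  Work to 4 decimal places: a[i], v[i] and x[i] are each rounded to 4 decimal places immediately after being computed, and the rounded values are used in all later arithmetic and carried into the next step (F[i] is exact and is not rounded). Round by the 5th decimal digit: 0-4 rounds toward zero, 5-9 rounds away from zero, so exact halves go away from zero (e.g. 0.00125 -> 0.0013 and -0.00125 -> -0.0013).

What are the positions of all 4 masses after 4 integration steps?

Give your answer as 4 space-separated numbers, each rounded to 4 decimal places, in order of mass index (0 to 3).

Step 0: x=[8.0000 10.0000 19.0000 25.0000] v=[0.0000 -1.0000 0.0000 0.0000]
Step 1: x=[6.5000 11.2500 18.2500 25.0000] v=[-3.0000 2.5000 -1.5000 0.0000]
Step 2: x=[4.5625 13.0625 17.4375 24.8125] v=[-3.8750 3.6250 -1.6250 -0.3750]
Step 3: x=[3.6094 13.8438 17.3750 24.2813] v=[-1.9063 1.5625 -0.1250 -1.0625]
Step 4: x=[4.3125 12.9493 18.1563 23.5235] v=[1.4062 -1.7891 1.5626 -1.5157]

Answer: 4.3125 12.9493 18.1563 23.5235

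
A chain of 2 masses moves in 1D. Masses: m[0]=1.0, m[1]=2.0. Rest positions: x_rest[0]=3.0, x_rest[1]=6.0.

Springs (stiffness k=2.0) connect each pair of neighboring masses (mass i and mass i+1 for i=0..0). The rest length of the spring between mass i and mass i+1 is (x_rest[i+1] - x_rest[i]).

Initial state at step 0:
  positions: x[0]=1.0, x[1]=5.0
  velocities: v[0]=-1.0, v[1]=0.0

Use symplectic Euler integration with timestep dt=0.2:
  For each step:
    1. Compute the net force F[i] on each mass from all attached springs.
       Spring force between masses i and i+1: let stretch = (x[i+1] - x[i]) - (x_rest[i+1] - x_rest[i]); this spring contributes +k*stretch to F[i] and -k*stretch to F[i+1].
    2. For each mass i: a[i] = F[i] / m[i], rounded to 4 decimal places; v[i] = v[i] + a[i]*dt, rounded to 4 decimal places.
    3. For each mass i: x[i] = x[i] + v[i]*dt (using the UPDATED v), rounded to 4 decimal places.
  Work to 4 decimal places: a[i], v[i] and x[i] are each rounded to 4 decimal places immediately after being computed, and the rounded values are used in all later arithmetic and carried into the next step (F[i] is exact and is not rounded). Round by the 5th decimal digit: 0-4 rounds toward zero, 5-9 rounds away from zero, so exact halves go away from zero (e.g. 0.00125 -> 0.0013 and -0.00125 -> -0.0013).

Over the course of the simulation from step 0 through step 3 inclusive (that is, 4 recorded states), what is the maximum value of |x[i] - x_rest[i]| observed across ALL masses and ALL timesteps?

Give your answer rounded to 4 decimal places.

Step 0: x=[1.0000 5.0000] v=[-1.0000 0.0000]
Step 1: x=[0.8800 4.9600] v=[-0.6000 -0.2000]
Step 2: x=[0.8464 4.8768] v=[-0.1680 -0.4160]
Step 3: x=[0.8952 4.7524] v=[0.2442 -0.6221]
Max displacement = 2.1536

Answer: 2.1536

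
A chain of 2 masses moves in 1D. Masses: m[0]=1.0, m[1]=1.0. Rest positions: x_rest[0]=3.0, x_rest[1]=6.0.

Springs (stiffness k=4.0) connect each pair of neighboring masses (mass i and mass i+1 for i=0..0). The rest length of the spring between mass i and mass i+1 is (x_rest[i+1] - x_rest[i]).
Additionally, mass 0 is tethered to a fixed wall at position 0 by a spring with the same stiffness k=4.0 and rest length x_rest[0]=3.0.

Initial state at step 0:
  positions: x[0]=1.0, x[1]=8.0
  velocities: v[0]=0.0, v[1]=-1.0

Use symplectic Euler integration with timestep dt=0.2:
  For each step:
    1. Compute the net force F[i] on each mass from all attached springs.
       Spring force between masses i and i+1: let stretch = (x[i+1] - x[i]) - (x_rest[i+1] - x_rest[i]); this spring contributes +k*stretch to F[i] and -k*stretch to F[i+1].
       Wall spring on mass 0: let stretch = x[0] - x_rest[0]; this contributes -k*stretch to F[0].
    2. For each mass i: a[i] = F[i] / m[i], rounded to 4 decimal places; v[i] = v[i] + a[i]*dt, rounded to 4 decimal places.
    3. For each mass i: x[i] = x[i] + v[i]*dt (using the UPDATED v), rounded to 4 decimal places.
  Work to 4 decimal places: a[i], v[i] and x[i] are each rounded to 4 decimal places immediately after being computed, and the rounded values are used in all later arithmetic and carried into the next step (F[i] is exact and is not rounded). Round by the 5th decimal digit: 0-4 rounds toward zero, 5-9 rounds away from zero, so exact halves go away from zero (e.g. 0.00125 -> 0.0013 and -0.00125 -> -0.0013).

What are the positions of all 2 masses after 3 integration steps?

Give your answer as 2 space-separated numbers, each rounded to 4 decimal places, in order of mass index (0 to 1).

Step 0: x=[1.0000 8.0000] v=[0.0000 -1.0000]
Step 1: x=[1.9600 7.1600] v=[4.8000 -4.2000]
Step 2: x=[3.4384 5.9680] v=[7.3920 -5.9600]
Step 3: x=[4.7714 4.8513] v=[6.6650 -5.5837]

Answer: 4.7714 4.8513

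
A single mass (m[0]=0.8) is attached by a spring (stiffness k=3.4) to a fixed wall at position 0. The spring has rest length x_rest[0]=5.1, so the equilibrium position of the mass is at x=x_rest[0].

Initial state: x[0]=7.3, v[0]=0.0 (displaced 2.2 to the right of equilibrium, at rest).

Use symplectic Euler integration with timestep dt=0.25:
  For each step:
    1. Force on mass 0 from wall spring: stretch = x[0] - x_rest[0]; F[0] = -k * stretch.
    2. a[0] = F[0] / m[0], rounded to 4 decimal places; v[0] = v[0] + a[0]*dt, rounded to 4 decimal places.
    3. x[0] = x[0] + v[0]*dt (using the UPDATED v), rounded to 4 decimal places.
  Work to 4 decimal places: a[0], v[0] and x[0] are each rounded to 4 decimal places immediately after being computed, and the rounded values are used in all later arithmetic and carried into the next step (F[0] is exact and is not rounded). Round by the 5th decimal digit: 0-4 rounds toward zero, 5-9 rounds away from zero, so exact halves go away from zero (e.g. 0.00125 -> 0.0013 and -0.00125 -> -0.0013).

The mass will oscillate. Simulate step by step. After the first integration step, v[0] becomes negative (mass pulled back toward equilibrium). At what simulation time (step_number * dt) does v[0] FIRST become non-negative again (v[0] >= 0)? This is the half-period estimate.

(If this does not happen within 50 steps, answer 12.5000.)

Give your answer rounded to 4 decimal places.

Step 0: x=[7.3000] v=[0.0000]
Step 1: x=[6.7156] v=[-2.3375]
Step 2: x=[5.7021] v=[-4.0541]
Step 3: x=[4.5287] v=[-4.6938]
Step 4: x=[3.5070] v=[-4.0868]
Step 5: x=[2.9085] v=[-2.3942]
Step 6: x=[2.8921] v=[-0.0657]
Step 7: x=[3.4622] v=[2.2802]
First v>=0 after going negative at step 7, time=1.7500

Answer: 1.7500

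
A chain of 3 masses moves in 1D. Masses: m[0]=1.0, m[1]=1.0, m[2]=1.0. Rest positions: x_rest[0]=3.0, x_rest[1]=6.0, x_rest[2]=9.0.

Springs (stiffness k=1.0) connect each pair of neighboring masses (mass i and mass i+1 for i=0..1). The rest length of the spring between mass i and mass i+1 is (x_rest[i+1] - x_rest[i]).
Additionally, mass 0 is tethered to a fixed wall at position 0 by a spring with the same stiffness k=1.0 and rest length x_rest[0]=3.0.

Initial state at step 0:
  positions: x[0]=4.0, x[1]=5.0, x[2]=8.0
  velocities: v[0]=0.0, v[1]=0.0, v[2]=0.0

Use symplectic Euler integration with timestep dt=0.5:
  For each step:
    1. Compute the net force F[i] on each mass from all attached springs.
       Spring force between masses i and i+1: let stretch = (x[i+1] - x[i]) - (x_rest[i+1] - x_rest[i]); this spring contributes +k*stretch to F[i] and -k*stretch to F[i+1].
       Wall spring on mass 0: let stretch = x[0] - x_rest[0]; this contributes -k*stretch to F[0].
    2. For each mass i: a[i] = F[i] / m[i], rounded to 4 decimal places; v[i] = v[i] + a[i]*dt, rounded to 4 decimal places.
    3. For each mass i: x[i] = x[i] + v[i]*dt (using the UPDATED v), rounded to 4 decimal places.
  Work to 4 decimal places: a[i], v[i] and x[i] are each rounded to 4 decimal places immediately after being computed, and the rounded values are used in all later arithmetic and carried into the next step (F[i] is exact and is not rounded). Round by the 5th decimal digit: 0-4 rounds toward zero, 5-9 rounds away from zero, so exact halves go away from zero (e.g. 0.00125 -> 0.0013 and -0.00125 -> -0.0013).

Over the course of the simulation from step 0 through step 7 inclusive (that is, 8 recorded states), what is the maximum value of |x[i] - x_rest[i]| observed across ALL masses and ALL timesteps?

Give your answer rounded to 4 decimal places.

Step 0: x=[4.0000 5.0000 8.0000] v=[0.0000 0.0000 0.0000]
Step 1: x=[3.2500 5.5000 8.0000] v=[-1.5000 1.0000 0.0000]
Step 2: x=[2.2500 6.0625 8.1250] v=[-2.0000 1.1250 0.2500]
Step 3: x=[1.6406 6.1875 8.4844] v=[-1.2188 0.2500 0.7188]
Step 4: x=[1.7578 5.7500 9.0196] v=[0.2344 -0.8750 1.0704]
Step 5: x=[2.4336 5.1319 9.4874] v=[1.3516 -1.2363 0.9356]
Step 6: x=[3.1756 4.9281 9.6164] v=[1.4840 -0.4077 0.2579]
Step 7: x=[3.5619 5.4582 9.3233] v=[0.7725 1.0602 -0.5863]
Max displacement = 1.3594

Answer: 1.3594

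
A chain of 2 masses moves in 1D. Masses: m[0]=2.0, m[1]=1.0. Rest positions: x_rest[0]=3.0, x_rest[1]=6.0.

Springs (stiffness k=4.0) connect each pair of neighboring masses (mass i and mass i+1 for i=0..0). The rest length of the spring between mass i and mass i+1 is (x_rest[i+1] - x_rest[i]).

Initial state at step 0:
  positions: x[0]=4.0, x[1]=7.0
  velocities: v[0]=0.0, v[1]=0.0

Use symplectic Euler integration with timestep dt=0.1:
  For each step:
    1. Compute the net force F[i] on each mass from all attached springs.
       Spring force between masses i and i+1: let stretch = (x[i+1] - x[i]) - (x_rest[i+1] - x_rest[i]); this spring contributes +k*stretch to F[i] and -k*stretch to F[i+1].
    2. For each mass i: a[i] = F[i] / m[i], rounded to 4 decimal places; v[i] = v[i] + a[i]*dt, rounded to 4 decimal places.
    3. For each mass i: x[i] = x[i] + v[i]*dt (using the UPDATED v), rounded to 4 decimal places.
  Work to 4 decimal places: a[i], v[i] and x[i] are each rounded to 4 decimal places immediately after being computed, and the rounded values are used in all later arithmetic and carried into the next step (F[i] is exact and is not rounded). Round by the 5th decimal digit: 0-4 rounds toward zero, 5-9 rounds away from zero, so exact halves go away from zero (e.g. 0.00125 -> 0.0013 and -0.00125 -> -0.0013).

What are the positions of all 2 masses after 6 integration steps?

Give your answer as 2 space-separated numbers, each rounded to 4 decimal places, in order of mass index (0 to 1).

Answer: 4.0000 7.0000

Derivation:
Step 0: x=[4.0000 7.0000] v=[0.0000 0.0000]
Step 1: x=[4.0000 7.0000] v=[0.0000 0.0000]
Step 2: x=[4.0000 7.0000] v=[0.0000 0.0000]
Step 3: x=[4.0000 7.0000] v=[0.0000 0.0000]
Step 4: x=[4.0000 7.0000] v=[0.0000 0.0000]
Step 5: x=[4.0000 7.0000] v=[0.0000 0.0000]
Step 6: x=[4.0000 7.0000] v=[0.0000 0.0000]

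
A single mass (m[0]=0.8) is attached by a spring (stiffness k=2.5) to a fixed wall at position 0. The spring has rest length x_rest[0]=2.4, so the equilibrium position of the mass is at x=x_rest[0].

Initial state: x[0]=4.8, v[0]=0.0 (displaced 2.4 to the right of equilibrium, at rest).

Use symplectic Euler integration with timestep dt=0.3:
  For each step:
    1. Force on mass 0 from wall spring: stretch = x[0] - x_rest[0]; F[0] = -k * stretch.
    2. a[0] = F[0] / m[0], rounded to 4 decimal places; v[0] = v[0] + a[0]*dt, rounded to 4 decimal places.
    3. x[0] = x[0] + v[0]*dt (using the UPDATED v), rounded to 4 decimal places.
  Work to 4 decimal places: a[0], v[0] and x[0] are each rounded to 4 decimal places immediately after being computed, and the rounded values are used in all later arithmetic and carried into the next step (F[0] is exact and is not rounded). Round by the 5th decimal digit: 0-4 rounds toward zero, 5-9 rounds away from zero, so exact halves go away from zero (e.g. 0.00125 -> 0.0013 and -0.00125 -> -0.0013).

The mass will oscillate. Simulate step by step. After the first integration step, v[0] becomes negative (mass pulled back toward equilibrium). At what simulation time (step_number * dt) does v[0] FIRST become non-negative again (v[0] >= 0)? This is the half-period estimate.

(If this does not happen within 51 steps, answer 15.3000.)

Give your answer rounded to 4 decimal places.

Answer: 1.8000

Derivation:
Step 0: x=[4.8000] v=[0.0000]
Step 1: x=[4.1250] v=[-2.2500]
Step 2: x=[2.9648] v=[-3.8672]
Step 3: x=[1.6458] v=[-4.3967]
Step 4: x=[0.5389] v=[-3.6896]
Step 5: x=[-0.0445] v=[-1.9448]
Step 6: x=[0.0596] v=[0.3469]
First v>=0 after going negative at step 6, time=1.8000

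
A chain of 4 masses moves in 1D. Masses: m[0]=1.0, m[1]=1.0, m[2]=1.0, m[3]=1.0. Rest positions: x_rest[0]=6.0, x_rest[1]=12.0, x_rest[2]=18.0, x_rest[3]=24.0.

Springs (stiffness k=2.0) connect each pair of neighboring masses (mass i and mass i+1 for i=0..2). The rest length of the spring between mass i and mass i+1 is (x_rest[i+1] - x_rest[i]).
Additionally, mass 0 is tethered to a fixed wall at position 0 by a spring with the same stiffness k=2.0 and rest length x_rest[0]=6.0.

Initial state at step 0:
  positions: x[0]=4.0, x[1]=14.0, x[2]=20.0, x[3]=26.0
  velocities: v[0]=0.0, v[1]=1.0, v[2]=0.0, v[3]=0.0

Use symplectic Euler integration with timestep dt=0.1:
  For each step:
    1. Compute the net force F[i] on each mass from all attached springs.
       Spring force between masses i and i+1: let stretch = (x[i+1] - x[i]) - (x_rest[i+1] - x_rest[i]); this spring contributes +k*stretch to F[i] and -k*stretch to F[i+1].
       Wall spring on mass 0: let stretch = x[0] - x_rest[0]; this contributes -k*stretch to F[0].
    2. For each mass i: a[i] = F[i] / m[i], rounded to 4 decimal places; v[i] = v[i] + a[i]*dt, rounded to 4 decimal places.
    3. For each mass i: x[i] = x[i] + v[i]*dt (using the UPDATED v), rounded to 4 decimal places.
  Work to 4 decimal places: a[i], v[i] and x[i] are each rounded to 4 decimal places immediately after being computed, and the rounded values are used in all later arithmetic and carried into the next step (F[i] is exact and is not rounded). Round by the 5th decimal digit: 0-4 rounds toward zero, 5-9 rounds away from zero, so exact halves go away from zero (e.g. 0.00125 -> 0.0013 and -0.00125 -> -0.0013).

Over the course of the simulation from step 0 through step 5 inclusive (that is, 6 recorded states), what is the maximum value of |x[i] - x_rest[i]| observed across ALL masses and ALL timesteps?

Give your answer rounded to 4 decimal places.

Answer: 2.0200

Derivation:
Step 0: x=[4.0000 14.0000 20.0000 26.0000] v=[0.0000 1.0000 0.0000 0.0000]
Step 1: x=[4.1200 14.0200 20.0000 26.0000] v=[1.2000 0.2000 0.0000 0.0000]
Step 2: x=[4.3556 13.9616 20.0004 26.0000] v=[2.3560 -0.5840 0.0040 0.0000]
Step 3: x=[4.6962 13.8319 20.0000 26.0000] v=[3.4061 -1.2974 -0.0038 0.0001]
Step 4: x=[5.1256 13.6428 19.9963 26.0000] v=[4.2940 -1.8909 -0.0374 0.0001]
Step 5: x=[5.6228 13.4104 19.9856 25.9999] v=[4.9723 -2.3236 -0.1074 -0.0006]
Max displacement = 2.0200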